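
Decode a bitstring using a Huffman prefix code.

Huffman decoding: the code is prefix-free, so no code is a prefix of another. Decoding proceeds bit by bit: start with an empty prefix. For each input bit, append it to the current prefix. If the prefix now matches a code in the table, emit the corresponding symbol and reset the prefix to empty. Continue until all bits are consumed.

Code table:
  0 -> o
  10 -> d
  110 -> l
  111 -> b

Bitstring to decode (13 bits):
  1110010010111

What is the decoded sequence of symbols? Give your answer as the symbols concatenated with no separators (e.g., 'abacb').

Bit 0: prefix='1' (no match yet)
Bit 1: prefix='11' (no match yet)
Bit 2: prefix='111' -> emit 'b', reset
Bit 3: prefix='0' -> emit 'o', reset
Bit 4: prefix='0' -> emit 'o', reset
Bit 5: prefix='1' (no match yet)
Bit 6: prefix='10' -> emit 'd', reset
Bit 7: prefix='0' -> emit 'o', reset
Bit 8: prefix='1' (no match yet)
Bit 9: prefix='10' -> emit 'd', reset
Bit 10: prefix='1' (no match yet)
Bit 11: prefix='11' (no match yet)
Bit 12: prefix='111' -> emit 'b', reset

Answer: boododb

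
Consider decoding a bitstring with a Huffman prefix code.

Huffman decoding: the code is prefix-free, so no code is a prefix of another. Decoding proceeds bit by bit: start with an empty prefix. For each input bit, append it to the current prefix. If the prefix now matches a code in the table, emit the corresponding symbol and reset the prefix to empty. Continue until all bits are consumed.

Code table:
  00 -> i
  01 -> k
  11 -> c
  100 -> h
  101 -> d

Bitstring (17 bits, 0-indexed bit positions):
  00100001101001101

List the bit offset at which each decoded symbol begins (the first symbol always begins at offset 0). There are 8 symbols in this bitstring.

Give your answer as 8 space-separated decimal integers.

Answer: 0 2 5 7 9 11 13 15

Derivation:
Bit 0: prefix='0' (no match yet)
Bit 1: prefix='00' -> emit 'i', reset
Bit 2: prefix='1' (no match yet)
Bit 3: prefix='10' (no match yet)
Bit 4: prefix='100' -> emit 'h', reset
Bit 5: prefix='0' (no match yet)
Bit 6: prefix='00' -> emit 'i', reset
Bit 7: prefix='1' (no match yet)
Bit 8: prefix='11' -> emit 'c', reset
Bit 9: prefix='0' (no match yet)
Bit 10: prefix='01' -> emit 'k', reset
Bit 11: prefix='0' (no match yet)
Bit 12: prefix='00' -> emit 'i', reset
Bit 13: prefix='1' (no match yet)
Bit 14: prefix='11' -> emit 'c', reset
Bit 15: prefix='0' (no match yet)
Bit 16: prefix='01' -> emit 'k', reset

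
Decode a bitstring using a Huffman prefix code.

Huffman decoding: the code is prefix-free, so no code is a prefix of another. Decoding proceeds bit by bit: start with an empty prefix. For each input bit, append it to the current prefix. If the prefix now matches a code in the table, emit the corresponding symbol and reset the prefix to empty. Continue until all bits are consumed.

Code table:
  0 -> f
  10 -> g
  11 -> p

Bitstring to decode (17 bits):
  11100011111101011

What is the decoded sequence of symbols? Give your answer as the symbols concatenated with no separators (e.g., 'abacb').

Answer: pgffpppfgp

Derivation:
Bit 0: prefix='1' (no match yet)
Bit 1: prefix='11' -> emit 'p', reset
Bit 2: prefix='1' (no match yet)
Bit 3: prefix='10' -> emit 'g', reset
Bit 4: prefix='0' -> emit 'f', reset
Bit 5: prefix='0' -> emit 'f', reset
Bit 6: prefix='1' (no match yet)
Bit 7: prefix='11' -> emit 'p', reset
Bit 8: prefix='1' (no match yet)
Bit 9: prefix='11' -> emit 'p', reset
Bit 10: prefix='1' (no match yet)
Bit 11: prefix='11' -> emit 'p', reset
Bit 12: prefix='0' -> emit 'f', reset
Bit 13: prefix='1' (no match yet)
Bit 14: prefix='10' -> emit 'g', reset
Bit 15: prefix='1' (no match yet)
Bit 16: prefix='11' -> emit 'p', reset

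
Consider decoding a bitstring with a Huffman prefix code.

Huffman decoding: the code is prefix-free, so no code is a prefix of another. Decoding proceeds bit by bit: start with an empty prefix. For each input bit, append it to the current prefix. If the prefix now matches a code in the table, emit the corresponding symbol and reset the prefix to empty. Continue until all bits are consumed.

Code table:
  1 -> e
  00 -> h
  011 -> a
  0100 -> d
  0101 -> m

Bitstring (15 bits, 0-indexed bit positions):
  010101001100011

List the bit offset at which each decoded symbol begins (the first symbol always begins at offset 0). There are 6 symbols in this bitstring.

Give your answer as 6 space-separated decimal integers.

Answer: 0 4 8 9 10 12

Derivation:
Bit 0: prefix='0' (no match yet)
Bit 1: prefix='01' (no match yet)
Bit 2: prefix='010' (no match yet)
Bit 3: prefix='0101' -> emit 'm', reset
Bit 4: prefix='0' (no match yet)
Bit 5: prefix='01' (no match yet)
Bit 6: prefix='010' (no match yet)
Bit 7: prefix='0100' -> emit 'd', reset
Bit 8: prefix='1' -> emit 'e', reset
Bit 9: prefix='1' -> emit 'e', reset
Bit 10: prefix='0' (no match yet)
Bit 11: prefix='00' -> emit 'h', reset
Bit 12: prefix='0' (no match yet)
Bit 13: prefix='01' (no match yet)
Bit 14: prefix='011' -> emit 'a', reset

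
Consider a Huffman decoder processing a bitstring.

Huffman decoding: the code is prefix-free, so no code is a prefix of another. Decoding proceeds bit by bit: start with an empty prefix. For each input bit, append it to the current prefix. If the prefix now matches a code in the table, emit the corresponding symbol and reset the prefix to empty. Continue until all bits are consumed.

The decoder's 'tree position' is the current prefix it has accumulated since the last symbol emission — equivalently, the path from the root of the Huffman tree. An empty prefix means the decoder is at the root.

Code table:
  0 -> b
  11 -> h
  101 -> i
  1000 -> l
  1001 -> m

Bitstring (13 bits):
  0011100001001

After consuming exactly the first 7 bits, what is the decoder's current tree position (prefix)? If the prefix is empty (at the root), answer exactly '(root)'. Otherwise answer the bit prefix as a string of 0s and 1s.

Answer: 100

Derivation:
Bit 0: prefix='0' -> emit 'b', reset
Bit 1: prefix='0' -> emit 'b', reset
Bit 2: prefix='1' (no match yet)
Bit 3: prefix='11' -> emit 'h', reset
Bit 4: prefix='1' (no match yet)
Bit 5: prefix='10' (no match yet)
Bit 6: prefix='100' (no match yet)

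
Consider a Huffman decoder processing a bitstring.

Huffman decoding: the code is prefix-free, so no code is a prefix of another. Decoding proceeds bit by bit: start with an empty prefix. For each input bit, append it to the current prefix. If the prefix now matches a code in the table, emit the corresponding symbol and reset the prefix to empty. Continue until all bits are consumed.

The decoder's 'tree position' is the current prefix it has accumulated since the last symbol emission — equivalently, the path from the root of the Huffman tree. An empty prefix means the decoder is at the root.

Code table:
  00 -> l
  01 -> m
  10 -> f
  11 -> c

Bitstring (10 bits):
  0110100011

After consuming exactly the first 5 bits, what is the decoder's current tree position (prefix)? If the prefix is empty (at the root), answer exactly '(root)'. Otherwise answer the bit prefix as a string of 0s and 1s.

Bit 0: prefix='0' (no match yet)
Bit 1: prefix='01' -> emit 'm', reset
Bit 2: prefix='1' (no match yet)
Bit 3: prefix='10' -> emit 'f', reset
Bit 4: prefix='1' (no match yet)

Answer: 1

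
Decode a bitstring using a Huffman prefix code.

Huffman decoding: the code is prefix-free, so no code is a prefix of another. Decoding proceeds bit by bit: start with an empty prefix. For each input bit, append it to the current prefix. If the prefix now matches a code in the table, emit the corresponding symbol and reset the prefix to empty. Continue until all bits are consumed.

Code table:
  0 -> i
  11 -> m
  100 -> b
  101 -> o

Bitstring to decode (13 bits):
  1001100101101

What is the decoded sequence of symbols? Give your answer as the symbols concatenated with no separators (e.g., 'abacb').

Bit 0: prefix='1' (no match yet)
Bit 1: prefix='10' (no match yet)
Bit 2: prefix='100' -> emit 'b', reset
Bit 3: prefix='1' (no match yet)
Bit 4: prefix='11' -> emit 'm', reset
Bit 5: prefix='0' -> emit 'i', reset
Bit 6: prefix='0' -> emit 'i', reset
Bit 7: prefix='1' (no match yet)
Bit 8: prefix='10' (no match yet)
Bit 9: prefix='101' -> emit 'o', reset
Bit 10: prefix='1' (no match yet)
Bit 11: prefix='10' (no match yet)
Bit 12: prefix='101' -> emit 'o', reset

Answer: bmiioo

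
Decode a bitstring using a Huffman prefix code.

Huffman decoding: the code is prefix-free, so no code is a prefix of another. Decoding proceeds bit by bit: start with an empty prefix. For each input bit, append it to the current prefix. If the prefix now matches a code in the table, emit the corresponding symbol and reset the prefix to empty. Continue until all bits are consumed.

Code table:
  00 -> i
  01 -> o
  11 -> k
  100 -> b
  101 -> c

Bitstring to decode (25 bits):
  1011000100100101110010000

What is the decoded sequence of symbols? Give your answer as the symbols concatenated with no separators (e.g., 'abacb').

Answer: cboibckibi

Derivation:
Bit 0: prefix='1' (no match yet)
Bit 1: prefix='10' (no match yet)
Bit 2: prefix='101' -> emit 'c', reset
Bit 3: prefix='1' (no match yet)
Bit 4: prefix='10' (no match yet)
Bit 5: prefix='100' -> emit 'b', reset
Bit 6: prefix='0' (no match yet)
Bit 7: prefix='01' -> emit 'o', reset
Bit 8: prefix='0' (no match yet)
Bit 9: prefix='00' -> emit 'i', reset
Bit 10: prefix='1' (no match yet)
Bit 11: prefix='10' (no match yet)
Bit 12: prefix='100' -> emit 'b', reset
Bit 13: prefix='1' (no match yet)
Bit 14: prefix='10' (no match yet)
Bit 15: prefix='101' -> emit 'c', reset
Bit 16: prefix='1' (no match yet)
Bit 17: prefix='11' -> emit 'k', reset
Bit 18: prefix='0' (no match yet)
Bit 19: prefix='00' -> emit 'i', reset
Bit 20: prefix='1' (no match yet)
Bit 21: prefix='10' (no match yet)
Bit 22: prefix='100' -> emit 'b', reset
Bit 23: prefix='0' (no match yet)
Bit 24: prefix='00' -> emit 'i', reset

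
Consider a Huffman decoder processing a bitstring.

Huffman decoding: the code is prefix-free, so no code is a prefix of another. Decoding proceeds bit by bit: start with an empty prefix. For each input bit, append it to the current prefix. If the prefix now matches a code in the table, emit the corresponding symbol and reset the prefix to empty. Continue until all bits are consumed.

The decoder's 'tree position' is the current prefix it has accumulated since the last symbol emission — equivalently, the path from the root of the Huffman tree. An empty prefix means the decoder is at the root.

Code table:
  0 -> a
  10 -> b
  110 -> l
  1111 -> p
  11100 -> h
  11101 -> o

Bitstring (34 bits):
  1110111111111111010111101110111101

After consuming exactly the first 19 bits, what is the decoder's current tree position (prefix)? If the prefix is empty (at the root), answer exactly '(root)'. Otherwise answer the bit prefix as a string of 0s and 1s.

Answer: (root)

Derivation:
Bit 0: prefix='1' (no match yet)
Bit 1: prefix='11' (no match yet)
Bit 2: prefix='111' (no match yet)
Bit 3: prefix='1110' (no match yet)
Bit 4: prefix='11101' -> emit 'o', reset
Bit 5: prefix='1' (no match yet)
Bit 6: prefix='11' (no match yet)
Bit 7: prefix='111' (no match yet)
Bit 8: prefix='1111' -> emit 'p', reset
Bit 9: prefix='1' (no match yet)
Bit 10: prefix='11' (no match yet)
Bit 11: prefix='111' (no match yet)
Bit 12: prefix='1111' -> emit 'p', reset
Bit 13: prefix='1' (no match yet)
Bit 14: prefix='11' (no match yet)
Bit 15: prefix='111' (no match yet)
Bit 16: prefix='1110' (no match yet)
Bit 17: prefix='11101' -> emit 'o', reset
Bit 18: prefix='0' -> emit 'a', reset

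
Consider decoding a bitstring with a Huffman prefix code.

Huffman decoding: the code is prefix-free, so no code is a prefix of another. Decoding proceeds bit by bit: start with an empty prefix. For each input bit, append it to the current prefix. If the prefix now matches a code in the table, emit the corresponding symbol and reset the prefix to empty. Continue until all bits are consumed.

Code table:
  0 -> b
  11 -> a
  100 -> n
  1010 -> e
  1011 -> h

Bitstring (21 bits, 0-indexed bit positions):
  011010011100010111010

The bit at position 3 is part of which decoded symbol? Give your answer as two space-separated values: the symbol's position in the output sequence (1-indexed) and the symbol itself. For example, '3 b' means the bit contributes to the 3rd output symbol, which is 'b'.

Answer: 3 b

Derivation:
Bit 0: prefix='0' -> emit 'b', reset
Bit 1: prefix='1' (no match yet)
Bit 2: prefix='11' -> emit 'a', reset
Bit 3: prefix='0' -> emit 'b', reset
Bit 4: prefix='1' (no match yet)
Bit 5: prefix='10' (no match yet)
Bit 6: prefix='100' -> emit 'n', reset
Bit 7: prefix='1' (no match yet)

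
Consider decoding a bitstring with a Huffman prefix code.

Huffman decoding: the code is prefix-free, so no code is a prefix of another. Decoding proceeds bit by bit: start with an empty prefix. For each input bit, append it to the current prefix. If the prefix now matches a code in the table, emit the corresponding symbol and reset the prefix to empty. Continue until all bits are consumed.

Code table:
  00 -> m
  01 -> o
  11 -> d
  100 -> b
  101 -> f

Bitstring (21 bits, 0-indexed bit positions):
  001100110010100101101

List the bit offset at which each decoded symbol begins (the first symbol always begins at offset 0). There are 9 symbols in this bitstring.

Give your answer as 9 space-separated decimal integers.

Answer: 0 2 4 6 8 10 13 15 18

Derivation:
Bit 0: prefix='0' (no match yet)
Bit 1: prefix='00' -> emit 'm', reset
Bit 2: prefix='1' (no match yet)
Bit 3: prefix='11' -> emit 'd', reset
Bit 4: prefix='0' (no match yet)
Bit 5: prefix='00' -> emit 'm', reset
Bit 6: prefix='1' (no match yet)
Bit 7: prefix='11' -> emit 'd', reset
Bit 8: prefix='0' (no match yet)
Bit 9: prefix='00' -> emit 'm', reset
Bit 10: prefix='1' (no match yet)
Bit 11: prefix='10' (no match yet)
Bit 12: prefix='101' -> emit 'f', reset
Bit 13: prefix='0' (no match yet)
Bit 14: prefix='00' -> emit 'm', reset
Bit 15: prefix='1' (no match yet)
Bit 16: prefix='10' (no match yet)
Bit 17: prefix='101' -> emit 'f', reset
Bit 18: prefix='1' (no match yet)
Bit 19: prefix='10' (no match yet)
Bit 20: prefix='101' -> emit 'f', reset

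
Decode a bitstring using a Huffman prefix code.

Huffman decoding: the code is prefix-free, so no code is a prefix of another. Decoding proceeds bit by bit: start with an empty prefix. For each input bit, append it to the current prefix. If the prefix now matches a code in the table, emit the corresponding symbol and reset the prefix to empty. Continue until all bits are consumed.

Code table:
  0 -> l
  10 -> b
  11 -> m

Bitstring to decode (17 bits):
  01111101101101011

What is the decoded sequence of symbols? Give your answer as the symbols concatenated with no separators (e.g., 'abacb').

Answer: lmmbmlmlbm

Derivation:
Bit 0: prefix='0' -> emit 'l', reset
Bit 1: prefix='1' (no match yet)
Bit 2: prefix='11' -> emit 'm', reset
Bit 3: prefix='1' (no match yet)
Bit 4: prefix='11' -> emit 'm', reset
Bit 5: prefix='1' (no match yet)
Bit 6: prefix='10' -> emit 'b', reset
Bit 7: prefix='1' (no match yet)
Bit 8: prefix='11' -> emit 'm', reset
Bit 9: prefix='0' -> emit 'l', reset
Bit 10: prefix='1' (no match yet)
Bit 11: prefix='11' -> emit 'm', reset
Bit 12: prefix='0' -> emit 'l', reset
Bit 13: prefix='1' (no match yet)
Bit 14: prefix='10' -> emit 'b', reset
Bit 15: prefix='1' (no match yet)
Bit 16: prefix='11' -> emit 'm', reset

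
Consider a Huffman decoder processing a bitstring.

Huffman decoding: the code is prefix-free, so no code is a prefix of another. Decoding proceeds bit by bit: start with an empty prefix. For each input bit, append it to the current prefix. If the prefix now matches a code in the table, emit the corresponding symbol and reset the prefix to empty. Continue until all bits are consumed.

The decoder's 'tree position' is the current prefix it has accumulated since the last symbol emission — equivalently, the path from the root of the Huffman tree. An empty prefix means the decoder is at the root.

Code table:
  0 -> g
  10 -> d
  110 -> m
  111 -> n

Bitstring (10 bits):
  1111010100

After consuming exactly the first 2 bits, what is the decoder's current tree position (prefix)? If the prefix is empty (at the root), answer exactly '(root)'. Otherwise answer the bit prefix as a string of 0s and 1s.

Bit 0: prefix='1' (no match yet)
Bit 1: prefix='11' (no match yet)

Answer: 11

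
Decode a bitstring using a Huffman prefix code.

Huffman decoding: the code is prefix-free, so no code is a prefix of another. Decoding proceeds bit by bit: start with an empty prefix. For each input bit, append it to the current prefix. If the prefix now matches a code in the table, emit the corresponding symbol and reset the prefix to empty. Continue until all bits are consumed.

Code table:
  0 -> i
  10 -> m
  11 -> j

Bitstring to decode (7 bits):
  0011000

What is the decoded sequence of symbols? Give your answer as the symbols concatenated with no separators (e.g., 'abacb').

Answer: iijiii

Derivation:
Bit 0: prefix='0' -> emit 'i', reset
Bit 1: prefix='0' -> emit 'i', reset
Bit 2: prefix='1' (no match yet)
Bit 3: prefix='11' -> emit 'j', reset
Bit 4: prefix='0' -> emit 'i', reset
Bit 5: prefix='0' -> emit 'i', reset
Bit 6: prefix='0' -> emit 'i', reset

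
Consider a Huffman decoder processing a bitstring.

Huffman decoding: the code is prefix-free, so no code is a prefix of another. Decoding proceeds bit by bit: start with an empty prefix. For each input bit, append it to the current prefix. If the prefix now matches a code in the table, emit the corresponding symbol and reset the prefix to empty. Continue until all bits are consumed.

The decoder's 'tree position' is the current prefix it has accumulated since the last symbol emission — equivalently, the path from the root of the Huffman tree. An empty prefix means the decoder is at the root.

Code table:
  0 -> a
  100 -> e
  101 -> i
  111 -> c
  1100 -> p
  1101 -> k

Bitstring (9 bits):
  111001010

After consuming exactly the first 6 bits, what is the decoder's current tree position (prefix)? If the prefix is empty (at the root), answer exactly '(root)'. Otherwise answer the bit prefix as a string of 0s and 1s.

Bit 0: prefix='1' (no match yet)
Bit 1: prefix='11' (no match yet)
Bit 2: prefix='111' -> emit 'c', reset
Bit 3: prefix='0' -> emit 'a', reset
Bit 4: prefix='0' -> emit 'a', reset
Bit 5: prefix='1' (no match yet)

Answer: 1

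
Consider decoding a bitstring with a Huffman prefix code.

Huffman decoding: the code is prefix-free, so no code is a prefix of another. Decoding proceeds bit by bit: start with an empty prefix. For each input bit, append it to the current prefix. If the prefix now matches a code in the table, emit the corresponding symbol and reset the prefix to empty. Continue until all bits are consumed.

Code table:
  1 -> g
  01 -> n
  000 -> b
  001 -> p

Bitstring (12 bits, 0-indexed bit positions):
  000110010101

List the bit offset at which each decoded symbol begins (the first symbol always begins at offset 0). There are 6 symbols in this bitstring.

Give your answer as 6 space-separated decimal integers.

Answer: 0 3 4 5 8 10

Derivation:
Bit 0: prefix='0' (no match yet)
Bit 1: prefix='00' (no match yet)
Bit 2: prefix='000' -> emit 'b', reset
Bit 3: prefix='1' -> emit 'g', reset
Bit 4: prefix='1' -> emit 'g', reset
Bit 5: prefix='0' (no match yet)
Bit 6: prefix='00' (no match yet)
Bit 7: prefix='001' -> emit 'p', reset
Bit 8: prefix='0' (no match yet)
Bit 9: prefix='01' -> emit 'n', reset
Bit 10: prefix='0' (no match yet)
Bit 11: prefix='01' -> emit 'n', reset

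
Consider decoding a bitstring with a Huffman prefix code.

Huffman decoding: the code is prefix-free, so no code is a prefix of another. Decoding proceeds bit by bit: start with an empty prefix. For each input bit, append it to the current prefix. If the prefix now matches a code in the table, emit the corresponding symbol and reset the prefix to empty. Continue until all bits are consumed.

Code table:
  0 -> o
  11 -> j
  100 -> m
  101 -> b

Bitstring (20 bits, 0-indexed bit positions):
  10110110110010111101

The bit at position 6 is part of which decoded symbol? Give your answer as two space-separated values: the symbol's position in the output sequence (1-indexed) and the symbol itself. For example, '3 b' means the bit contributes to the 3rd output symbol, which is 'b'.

Bit 0: prefix='1' (no match yet)
Bit 1: prefix='10' (no match yet)
Bit 2: prefix='101' -> emit 'b', reset
Bit 3: prefix='1' (no match yet)
Bit 4: prefix='10' (no match yet)
Bit 5: prefix='101' -> emit 'b', reset
Bit 6: prefix='1' (no match yet)
Bit 7: prefix='10' (no match yet)
Bit 8: prefix='101' -> emit 'b', reset
Bit 9: prefix='1' (no match yet)
Bit 10: prefix='10' (no match yet)

Answer: 3 b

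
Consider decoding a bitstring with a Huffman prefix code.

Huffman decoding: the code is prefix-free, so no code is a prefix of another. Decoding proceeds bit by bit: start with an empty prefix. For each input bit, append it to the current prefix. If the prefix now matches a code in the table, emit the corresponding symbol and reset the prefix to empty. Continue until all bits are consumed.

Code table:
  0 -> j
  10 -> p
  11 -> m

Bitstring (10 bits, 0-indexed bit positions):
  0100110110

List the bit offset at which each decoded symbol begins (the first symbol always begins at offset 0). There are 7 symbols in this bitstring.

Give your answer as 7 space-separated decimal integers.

Bit 0: prefix='0' -> emit 'j', reset
Bit 1: prefix='1' (no match yet)
Bit 2: prefix='10' -> emit 'p', reset
Bit 3: prefix='0' -> emit 'j', reset
Bit 4: prefix='1' (no match yet)
Bit 5: prefix='11' -> emit 'm', reset
Bit 6: prefix='0' -> emit 'j', reset
Bit 7: prefix='1' (no match yet)
Bit 8: prefix='11' -> emit 'm', reset
Bit 9: prefix='0' -> emit 'j', reset

Answer: 0 1 3 4 6 7 9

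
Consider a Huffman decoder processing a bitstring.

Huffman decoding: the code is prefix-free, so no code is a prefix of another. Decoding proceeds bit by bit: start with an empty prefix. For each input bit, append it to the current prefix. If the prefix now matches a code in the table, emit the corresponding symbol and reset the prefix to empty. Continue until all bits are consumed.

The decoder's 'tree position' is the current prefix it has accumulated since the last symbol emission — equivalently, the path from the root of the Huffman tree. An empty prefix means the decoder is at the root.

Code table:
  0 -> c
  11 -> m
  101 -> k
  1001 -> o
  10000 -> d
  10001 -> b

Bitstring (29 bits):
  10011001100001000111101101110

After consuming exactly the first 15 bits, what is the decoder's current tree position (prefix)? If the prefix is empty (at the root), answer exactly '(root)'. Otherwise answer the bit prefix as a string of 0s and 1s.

Answer: 10

Derivation:
Bit 0: prefix='1' (no match yet)
Bit 1: prefix='10' (no match yet)
Bit 2: prefix='100' (no match yet)
Bit 3: prefix='1001' -> emit 'o', reset
Bit 4: prefix='1' (no match yet)
Bit 5: prefix='10' (no match yet)
Bit 6: prefix='100' (no match yet)
Bit 7: prefix='1001' -> emit 'o', reset
Bit 8: prefix='1' (no match yet)
Bit 9: prefix='10' (no match yet)
Bit 10: prefix='100' (no match yet)
Bit 11: prefix='1000' (no match yet)
Bit 12: prefix='10000' -> emit 'd', reset
Bit 13: prefix='1' (no match yet)
Bit 14: prefix='10' (no match yet)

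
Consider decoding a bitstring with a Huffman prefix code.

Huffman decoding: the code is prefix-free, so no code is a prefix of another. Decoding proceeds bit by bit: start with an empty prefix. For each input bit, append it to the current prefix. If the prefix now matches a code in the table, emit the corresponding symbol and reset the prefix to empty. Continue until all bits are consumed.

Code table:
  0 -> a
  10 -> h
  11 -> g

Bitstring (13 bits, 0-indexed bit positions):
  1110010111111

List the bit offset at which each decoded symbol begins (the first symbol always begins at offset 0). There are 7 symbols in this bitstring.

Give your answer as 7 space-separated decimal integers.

Answer: 0 2 4 5 7 9 11

Derivation:
Bit 0: prefix='1' (no match yet)
Bit 1: prefix='11' -> emit 'g', reset
Bit 2: prefix='1' (no match yet)
Bit 3: prefix='10' -> emit 'h', reset
Bit 4: prefix='0' -> emit 'a', reset
Bit 5: prefix='1' (no match yet)
Bit 6: prefix='10' -> emit 'h', reset
Bit 7: prefix='1' (no match yet)
Bit 8: prefix='11' -> emit 'g', reset
Bit 9: prefix='1' (no match yet)
Bit 10: prefix='11' -> emit 'g', reset
Bit 11: prefix='1' (no match yet)
Bit 12: prefix='11' -> emit 'g', reset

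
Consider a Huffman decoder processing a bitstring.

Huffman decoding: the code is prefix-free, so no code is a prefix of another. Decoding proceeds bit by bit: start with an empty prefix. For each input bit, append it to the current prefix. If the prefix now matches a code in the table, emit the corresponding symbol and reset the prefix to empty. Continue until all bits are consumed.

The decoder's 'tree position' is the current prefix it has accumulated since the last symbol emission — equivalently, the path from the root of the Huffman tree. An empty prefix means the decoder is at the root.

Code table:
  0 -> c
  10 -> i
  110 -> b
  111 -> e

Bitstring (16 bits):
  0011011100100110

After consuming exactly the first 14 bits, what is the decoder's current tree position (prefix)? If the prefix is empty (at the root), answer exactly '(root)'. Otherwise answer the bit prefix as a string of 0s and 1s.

Answer: 1

Derivation:
Bit 0: prefix='0' -> emit 'c', reset
Bit 1: prefix='0' -> emit 'c', reset
Bit 2: prefix='1' (no match yet)
Bit 3: prefix='11' (no match yet)
Bit 4: prefix='110' -> emit 'b', reset
Bit 5: prefix='1' (no match yet)
Bit 6: prefix='11' (no match yet)
Bit 7: prefix='111' -> emit 'e', reset
Bit 8: prefix='0' -> emit 'c', reset
Bit 9: prefix='0' -> emit 'c', reset
Bit 10: prefix='1' (no match yet)
Bit 11: prefix='10' -> emit 'i', reset
Bit 12: prefix='0' -> emit 'c', reset
Bit 13: prefix='1' (no match yet)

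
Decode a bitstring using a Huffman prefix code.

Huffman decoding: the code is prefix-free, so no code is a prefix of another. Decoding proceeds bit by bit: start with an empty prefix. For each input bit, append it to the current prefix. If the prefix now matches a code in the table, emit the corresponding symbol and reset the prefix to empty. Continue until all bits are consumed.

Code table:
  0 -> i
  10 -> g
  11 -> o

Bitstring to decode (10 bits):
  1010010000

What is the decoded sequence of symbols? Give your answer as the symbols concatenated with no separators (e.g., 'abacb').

Bit 0: prefix='1' (no match yet)
Bit 1: prefix='10' -> emit 'g', reset
Bit 2: prefix='1' (no match yet)
Bit 3: prefix='10' -> emit 'g', reset
Bit 4: prefix='0' -> emit 'i', reset
Bit 5: prefix='1' (no match yet)
Bit 6: prefix='10' -> emit 'g', reset
Bit 7: prefix='0' -> emit 'i', reset
Bit 8: prefix='0' -> emit 'i', reset
Bit 9: prefix='0' -> emit 'i', reset

Answer: ggigiii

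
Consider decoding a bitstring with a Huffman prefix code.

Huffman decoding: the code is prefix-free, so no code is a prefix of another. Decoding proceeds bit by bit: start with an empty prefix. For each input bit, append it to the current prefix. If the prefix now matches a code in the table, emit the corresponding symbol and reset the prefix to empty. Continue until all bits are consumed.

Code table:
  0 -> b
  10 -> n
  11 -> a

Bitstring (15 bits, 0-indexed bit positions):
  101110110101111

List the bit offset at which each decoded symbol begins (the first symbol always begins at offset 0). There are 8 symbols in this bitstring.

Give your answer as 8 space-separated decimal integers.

Bit 0: prefix='1' (no match yet)
Bit 1: prefix='10' -> emit 'n', reset
Bit 2: prefix='1' (no match yet)
Bit 3: prefix='11' -> emit 'a', reset
Bit 4: prefix='1' (no match yet)
Bit 5: prefix='10' -> emit 'n', reset
Bit 6: prefix='1' (no match yet)
Bit 7: prefix='11' -> emit 'a', reset
Bit 8: prefix='0' -> emit 'b', reset
Bit 9: prefix='1' (no match yet)
Bit 10: prefix='10' -> emit 'n', reset
Bit 11: prefix='1' (no match yet)
Bit 12: prefix='11' -> emit 'a', reset
Bit 13: prefix='1' (no match yet)
Bit 14: prefix='11' -> emit 'a', reset

Answer: 0 2 4 6 8 9 11 13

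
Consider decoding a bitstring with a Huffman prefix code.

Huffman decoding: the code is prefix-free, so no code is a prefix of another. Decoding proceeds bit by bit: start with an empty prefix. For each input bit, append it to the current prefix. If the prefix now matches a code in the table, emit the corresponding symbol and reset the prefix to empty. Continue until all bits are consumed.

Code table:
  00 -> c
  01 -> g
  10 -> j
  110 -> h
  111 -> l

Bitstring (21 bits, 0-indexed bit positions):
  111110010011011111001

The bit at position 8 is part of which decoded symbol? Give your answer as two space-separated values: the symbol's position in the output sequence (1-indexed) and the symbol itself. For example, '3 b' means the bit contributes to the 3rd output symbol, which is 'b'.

Answer: 4 c

Derivation:
Bit 0: prefix='1' (no match yet)
Bit 1: prefix='11' (no match yet)
Bit 2: prefix='111' -> emit 'l', reset
Bit 3: prefix='1' (no match yet)
Bit 4: prefix='11' (no match yet)
Bit 5: prefix='110' -> emit 'h', reset
Bit 6: prefix='0' (no match yet)
Bit 7: prefix='01' -> emit 'g', reset
Bit 8: prefix='0' (no match yet)
Bit 9: prefix='00' -> emit 'c', reset
Bit 10: prefix='1' (no match yet)
Bit 11: prefix='11' (no match yet)
Bit 12: prefix='110' -> emit 'h', reset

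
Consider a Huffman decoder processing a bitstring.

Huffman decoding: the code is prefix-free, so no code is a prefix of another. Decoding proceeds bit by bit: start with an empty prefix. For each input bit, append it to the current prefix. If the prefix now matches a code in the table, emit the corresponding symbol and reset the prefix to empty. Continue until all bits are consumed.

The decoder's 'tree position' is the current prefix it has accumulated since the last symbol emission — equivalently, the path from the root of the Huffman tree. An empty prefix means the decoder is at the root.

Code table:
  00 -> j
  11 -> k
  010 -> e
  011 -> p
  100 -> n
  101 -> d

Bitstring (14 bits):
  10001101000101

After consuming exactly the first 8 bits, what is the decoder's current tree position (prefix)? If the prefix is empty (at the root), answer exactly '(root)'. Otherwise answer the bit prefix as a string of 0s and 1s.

Bit 0: prefix='1' (no match yet)
Bit 1: prefix='10' (no match yet)
Bit 2: prefix='100' -> emit 'n', reset
Bit 3: prefix='0' (no match yet)
Bit 4: prefix='01' (no match yet)
Bit 5: prefix='011' -> emit 'p', reset
Bit 6: prefix='0' (no match yet)
Bit 7: prefix='01' (no match yet)

Answer: 01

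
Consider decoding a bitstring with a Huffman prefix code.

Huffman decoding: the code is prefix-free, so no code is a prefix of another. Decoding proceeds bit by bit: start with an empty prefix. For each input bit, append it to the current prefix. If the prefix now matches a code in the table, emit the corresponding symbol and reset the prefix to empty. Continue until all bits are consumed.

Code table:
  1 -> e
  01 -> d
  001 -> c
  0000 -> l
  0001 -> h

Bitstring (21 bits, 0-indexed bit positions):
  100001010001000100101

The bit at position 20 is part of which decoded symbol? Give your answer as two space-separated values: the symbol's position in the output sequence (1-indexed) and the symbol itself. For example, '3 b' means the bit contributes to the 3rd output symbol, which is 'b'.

Answer: 8 d

Derivation:
Bit 0: prefix='1' -> emit 'e', reset
Bit 1: prefix='0' (no match yet)
Bit 2: prefix='00' (no match yet)
Bit 3: prefix='000' (no match yet)
Bit 4: prefix='0000' -> emit 'l', reset
Bit 5: prefix='1' -> emit 'e', reset
Bit 6: prefix='0' (no match yet)
Bit 7: prefix='01' -> emit 'd', reset
Bit 8: prefix='0' (no match yet)
Bit 9: prefix='00' (no match yet)
Bit 10: prefix='000' (no match yet)
Bit 11: prefix='0001' -> emit 'h', reset
Bit 12: prefix='0' (no match yet)
Bit 13: prefix='00' (no match yet)
Bit 14: prefix='000' (no match yet)
Bit 15: prefix='0001' -> emit 'h', reset
Bit 16: prefix='0' (no match yet)
Bit 17: prefix='00' (no match yet)
Bit 18: prefix='001' -> emit 'c', reset
Bit 19: prefix='0' (no match yet)
Bit 20: prefix='01' -> emit 'd', reset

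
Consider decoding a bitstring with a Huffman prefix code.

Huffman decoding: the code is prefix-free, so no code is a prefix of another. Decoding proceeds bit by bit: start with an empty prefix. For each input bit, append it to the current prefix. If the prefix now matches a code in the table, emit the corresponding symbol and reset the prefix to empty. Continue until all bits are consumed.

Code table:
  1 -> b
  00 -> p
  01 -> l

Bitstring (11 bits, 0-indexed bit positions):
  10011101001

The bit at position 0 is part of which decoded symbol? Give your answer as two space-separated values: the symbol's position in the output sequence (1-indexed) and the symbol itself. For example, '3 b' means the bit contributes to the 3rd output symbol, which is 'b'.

Answer: 1 b

Derivation:
Bit 0: prefix='1' -> emit 'b', reset
Bit 1: prefix='0' (no match yet)
Bit 2: prefix='00' -> emit 'p', reset
Bit 3: prefix='1' -> emit 'b', reset
Bit 4: prefix='1' -> emit 'b', reset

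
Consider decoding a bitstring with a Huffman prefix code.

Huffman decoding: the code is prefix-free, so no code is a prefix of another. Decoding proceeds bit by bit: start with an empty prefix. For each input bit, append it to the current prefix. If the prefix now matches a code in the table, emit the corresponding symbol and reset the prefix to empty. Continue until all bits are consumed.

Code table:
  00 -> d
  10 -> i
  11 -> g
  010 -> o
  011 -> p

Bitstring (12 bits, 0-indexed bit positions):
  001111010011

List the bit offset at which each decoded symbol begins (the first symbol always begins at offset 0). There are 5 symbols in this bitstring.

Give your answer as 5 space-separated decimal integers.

Answer: 0 2 4 6 9

Derivation:
Bit 0: prefix='0' (no match yet)
Bit 1: prefix='00' -> emit 'd', reset
Bit 2: prefix='1' (no match yet)
Bit 3: prefix='11' -> emit 'g', reset
Bit 4: prefix='1' (no match yet)
Bit 5: prefix='11' -> emit 'g', reset
Bit 6: prefix='0' (no match yet)
Bit 7: prefix='01' (no match yet)
Bit 8: prefix='010' -> emit 'o', reset
Bit 9: prefix='0' (no match yet)
Bit 10: prefix='01' (no match yet)
Bit 11: prefix='011' -> emit 'p', reset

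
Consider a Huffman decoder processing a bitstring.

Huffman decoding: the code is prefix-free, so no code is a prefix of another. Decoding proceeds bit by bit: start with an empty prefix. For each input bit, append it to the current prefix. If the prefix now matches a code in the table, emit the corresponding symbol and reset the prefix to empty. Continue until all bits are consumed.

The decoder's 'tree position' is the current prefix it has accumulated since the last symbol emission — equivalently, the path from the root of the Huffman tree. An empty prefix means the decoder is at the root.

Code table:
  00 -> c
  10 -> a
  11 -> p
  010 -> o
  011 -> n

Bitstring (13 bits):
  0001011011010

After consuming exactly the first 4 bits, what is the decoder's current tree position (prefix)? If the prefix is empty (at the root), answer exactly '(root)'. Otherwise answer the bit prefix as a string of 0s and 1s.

Answer: 01

Derivation:
Bit 0: prefix='0' (no match yet)
Bit 1: prefix='00' -> emit 'c', reset
Bit 2: prefix='0' (no match yet)
Bit 3: prefix='01' (no match yet)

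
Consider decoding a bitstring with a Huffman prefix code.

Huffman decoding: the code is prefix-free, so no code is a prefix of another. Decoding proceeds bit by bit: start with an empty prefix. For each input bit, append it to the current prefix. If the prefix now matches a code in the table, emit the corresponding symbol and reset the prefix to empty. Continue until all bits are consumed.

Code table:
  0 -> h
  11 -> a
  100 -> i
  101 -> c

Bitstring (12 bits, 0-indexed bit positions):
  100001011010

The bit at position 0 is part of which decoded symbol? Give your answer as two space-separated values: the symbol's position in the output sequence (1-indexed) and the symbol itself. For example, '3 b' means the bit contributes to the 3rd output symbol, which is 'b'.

Bit 0: prefix='1' (no match yet)
Bit 1: prefix='10' (no match yet)
Bit 2: prefix='100' -> emit 'i', reset
Bit 3: prefix='0' -> emit 'h', reset
Bit 4: prefix='0' -> emit 'h', reset

Answer: 1 i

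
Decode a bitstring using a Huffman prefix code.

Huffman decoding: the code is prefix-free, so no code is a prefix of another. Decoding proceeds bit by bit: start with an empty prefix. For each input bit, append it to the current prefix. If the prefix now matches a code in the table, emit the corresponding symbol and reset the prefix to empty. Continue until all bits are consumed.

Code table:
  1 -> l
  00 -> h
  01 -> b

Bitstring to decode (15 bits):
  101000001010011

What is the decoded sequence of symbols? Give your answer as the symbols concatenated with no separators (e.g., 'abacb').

Bit 0: prefix='1' -> emit 'l', reset
Bit 1: prefix='0' (no match yet)
Bit 2: prefix='01' -> emit 'b', reset
Bit 3: prefix='0' (no match yet)
Bit 4: prefix='00' -> emit 'h', reset
Bit 5: prefix='0' (no match yet)
Bit 6: prefix='00' -> emit 'h', reset
Bit 7: prefix='0' (no match yet)
Bit 8: prefix='01' -> emit 'b', reset
Bit 9: prefix='0' (no match yet)
Bit 10: prefix='01' -> emit 'b', reset
Bit 11: prefix='0' (no match yet)
Bit 12: prefix='00' -> emit 'h', reset
Bit 13: prefix='1' -> emit 'l', reset
Bit 14: prefix='1' -> emit 'l', reset

Answer: lbhhbbhll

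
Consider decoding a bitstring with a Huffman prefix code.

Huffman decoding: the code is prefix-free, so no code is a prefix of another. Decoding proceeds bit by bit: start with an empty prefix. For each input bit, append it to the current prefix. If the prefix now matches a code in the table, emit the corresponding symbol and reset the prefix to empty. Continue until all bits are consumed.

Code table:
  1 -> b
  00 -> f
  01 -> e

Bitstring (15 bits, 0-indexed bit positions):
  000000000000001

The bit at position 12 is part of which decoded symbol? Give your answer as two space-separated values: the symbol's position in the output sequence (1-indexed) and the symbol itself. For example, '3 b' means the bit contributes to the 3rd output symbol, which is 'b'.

Answer: 7 f

Derivation:
Bit 0: prefix='0' (no match yet)
Bit 1: prefix='00' -> emit 'f', reset
Bit 2: prefix='0' (no match yet)
Bit 3: prefix='00' -> emit 'f', reset
Bit 4: prefix='0' (no match yet)
Bit 5: prefix='00' -> emit 'f', reset
Bit 6: prefix='0' (no match yet)
Bit 7: prefix='00' -> emit 'f', reset
Bit 8: prefix='0' (no match yet)
Bit 9: prefix='00' -> emit 'f', reset
Bit 10: prefix='0' (no match yet)
Bit 11: prefix='00' -> emit 'f', reset
Bit 12: prefix='0' (no match yet)
Bit 13: prefix='00' -> emit 'f', reset
Bit 14: prefix='1' -> emit 'b', reset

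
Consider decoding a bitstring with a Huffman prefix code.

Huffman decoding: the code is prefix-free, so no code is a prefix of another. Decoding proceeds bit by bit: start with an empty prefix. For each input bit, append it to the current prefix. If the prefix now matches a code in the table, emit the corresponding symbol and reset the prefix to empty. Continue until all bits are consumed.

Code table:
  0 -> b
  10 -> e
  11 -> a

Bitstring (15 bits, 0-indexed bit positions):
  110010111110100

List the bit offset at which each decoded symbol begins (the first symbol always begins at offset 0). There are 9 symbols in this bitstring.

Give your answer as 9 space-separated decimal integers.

Answer: 0 2 3 4 6 8 10 12 14

Derivation:
Bit 0: prefix='1' (no match yet)
Bit 1: prefix='11' -> emit 'a', reset
Bit 2: prefix='0' -> emit 'b', reset
Bit 3: prefix='0' -> emit 'b', reset
Bit 4: prefix='1' (no match yet)
Bit 5: prefix='10' -> emit 'e', reset
Bit 6: prefix='1' (no match yet)
Bit 7: prefix='11' -> emit 'a', reset
Bit 8: prefix='1' (no match yet)
Bit 9: prefix='11' -> emit 'a', reset
Bit 10: prefix='1' (no match yet)
Bit 11: prefix='10' -> emit 'e', reset
Bit 12: prefix='1' (no match yet)
Bit 13: prefix='10' -> emit 'e', reset
Bit 14: prefix='0' -> emit 'b', reset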